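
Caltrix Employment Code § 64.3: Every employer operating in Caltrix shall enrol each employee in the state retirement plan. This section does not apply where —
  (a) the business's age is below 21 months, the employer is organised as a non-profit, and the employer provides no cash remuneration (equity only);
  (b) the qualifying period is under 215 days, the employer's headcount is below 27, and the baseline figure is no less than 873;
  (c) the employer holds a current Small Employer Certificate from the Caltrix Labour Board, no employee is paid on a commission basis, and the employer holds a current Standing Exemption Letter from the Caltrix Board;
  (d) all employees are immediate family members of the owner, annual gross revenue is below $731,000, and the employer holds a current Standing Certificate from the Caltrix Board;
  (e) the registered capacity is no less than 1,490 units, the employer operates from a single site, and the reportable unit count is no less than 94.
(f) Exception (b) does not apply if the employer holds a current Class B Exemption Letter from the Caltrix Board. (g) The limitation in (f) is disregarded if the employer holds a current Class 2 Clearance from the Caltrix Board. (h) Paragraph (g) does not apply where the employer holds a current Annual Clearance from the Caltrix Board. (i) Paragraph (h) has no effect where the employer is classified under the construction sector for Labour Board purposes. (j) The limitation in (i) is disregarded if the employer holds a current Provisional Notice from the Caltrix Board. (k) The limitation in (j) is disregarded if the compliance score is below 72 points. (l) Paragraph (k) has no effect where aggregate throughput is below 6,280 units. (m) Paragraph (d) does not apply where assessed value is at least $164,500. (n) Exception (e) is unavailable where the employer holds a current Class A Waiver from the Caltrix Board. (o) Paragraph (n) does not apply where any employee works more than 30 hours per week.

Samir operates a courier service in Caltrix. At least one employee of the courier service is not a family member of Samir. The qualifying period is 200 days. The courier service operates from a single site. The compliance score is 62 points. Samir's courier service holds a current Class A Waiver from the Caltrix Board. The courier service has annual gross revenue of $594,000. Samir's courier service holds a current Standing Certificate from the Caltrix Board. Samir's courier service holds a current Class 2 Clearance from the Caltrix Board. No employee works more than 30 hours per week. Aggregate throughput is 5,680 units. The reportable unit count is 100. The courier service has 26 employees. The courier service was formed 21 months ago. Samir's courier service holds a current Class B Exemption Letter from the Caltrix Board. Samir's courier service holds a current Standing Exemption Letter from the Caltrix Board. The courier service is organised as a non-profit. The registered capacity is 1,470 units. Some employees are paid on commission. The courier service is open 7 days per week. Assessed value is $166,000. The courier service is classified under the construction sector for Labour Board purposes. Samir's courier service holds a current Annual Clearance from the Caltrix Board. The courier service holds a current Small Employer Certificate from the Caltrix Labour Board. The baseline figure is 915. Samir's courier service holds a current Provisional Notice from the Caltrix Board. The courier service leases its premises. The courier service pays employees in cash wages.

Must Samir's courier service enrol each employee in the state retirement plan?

Yes — Samir's courier service must enrol each employee in the state retirement plan.

Exception (a) fails — the business's age is 21 months, not below 21 months.
Exception (b) is satisfied on its face — the qualifying period is 200 days, under the 215 days limit; the employer's headcount is 26, below the 27 limit; the baseline figure is 915, meeting the 873 threshold. Turning to paragraphs (f)–(l): (f) operates against (b): a current Class B Exemption Letter is held. (g) applies (a current Class 2 Clearance is held), but is overridden by (h): (h) operates against (g): a current Annual Clearance is held. (i) is triggered (the courier service is classified under the construction sector), but is itself disapplied by (j): (j) operates against (i): a current Provisional Notice is held. (k) applies (the compliance score is 62 points, below the 72 points limit), but is itself disapplied by (l): (l) operates against (k): aggregate throughput is 5,680 units, below the 6,280 units limit. So (b) is unavailable.
Exception (c) requires that no employee is paid on a commission basis; but some employees are paid on commission, so (c) is unavailable.
Exception (d) requires that all employees are immediate family members of the owner; but at least one employee is not a family member, so (d) is unavailable.
Exception (e) fails — the registered capacity is 1,470 units, short of 1,490 units.
No exception displaces § 64.3.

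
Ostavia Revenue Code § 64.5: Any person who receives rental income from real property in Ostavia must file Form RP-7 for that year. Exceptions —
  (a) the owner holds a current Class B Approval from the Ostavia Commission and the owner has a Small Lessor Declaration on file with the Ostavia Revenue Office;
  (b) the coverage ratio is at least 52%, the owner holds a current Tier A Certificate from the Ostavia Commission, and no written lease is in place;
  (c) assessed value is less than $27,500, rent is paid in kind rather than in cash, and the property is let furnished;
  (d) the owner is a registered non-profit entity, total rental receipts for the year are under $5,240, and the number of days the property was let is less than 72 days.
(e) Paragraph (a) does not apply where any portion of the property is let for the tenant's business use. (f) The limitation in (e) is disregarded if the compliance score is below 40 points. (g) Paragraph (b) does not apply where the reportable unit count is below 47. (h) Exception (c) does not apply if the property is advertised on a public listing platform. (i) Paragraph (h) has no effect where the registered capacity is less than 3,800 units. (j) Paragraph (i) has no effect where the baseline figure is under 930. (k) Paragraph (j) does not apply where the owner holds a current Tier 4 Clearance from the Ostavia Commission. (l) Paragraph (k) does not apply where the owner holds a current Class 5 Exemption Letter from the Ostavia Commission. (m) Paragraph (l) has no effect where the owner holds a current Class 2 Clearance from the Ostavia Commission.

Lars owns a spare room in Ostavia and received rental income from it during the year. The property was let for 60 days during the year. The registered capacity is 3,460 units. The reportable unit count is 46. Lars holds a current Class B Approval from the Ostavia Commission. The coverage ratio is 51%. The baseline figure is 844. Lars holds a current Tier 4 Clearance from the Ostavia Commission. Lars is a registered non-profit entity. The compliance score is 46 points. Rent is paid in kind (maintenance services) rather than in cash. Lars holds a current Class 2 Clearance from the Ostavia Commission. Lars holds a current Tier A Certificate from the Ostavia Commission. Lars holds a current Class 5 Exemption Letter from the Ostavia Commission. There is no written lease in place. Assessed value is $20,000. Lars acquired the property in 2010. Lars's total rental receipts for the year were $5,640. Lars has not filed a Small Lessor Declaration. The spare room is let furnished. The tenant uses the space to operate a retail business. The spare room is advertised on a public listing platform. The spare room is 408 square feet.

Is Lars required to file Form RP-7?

No — exception (c) applies; Lars is not required to file Form RP-7.

Exception (a) fails — no Small Lessor Declaration is on file.
Exception (b) fails — the coverage ratio is 51%, short of 52%.
Exception (c) is satisfied on its face — assessed value is $20,000, less than the $27,500 limit; rent is paid in kind; the property is let furnished. Under paragraphs (h)–(m): (h) is triggered (the property is publicly advertised), but is itself disapplied by (i): (i) operates — the registered capacity is 3,460 units, less than the 3,800 units limit. (j) would limit (i) — the baseline figure is 844, under the 930 limit — but (k) sets (j) aside: (k) operates against (j): a current Tier 4 Clearance is held. (l) is engaged (a current Class 5 Exemption Letter is held), but is overridden by (m): (m) operates against (l): a current Class 2 Clearance is held. Exception (c) stands.
Exception (d) does not apply: total rental receipts for the year are $5,640, not under $5,240.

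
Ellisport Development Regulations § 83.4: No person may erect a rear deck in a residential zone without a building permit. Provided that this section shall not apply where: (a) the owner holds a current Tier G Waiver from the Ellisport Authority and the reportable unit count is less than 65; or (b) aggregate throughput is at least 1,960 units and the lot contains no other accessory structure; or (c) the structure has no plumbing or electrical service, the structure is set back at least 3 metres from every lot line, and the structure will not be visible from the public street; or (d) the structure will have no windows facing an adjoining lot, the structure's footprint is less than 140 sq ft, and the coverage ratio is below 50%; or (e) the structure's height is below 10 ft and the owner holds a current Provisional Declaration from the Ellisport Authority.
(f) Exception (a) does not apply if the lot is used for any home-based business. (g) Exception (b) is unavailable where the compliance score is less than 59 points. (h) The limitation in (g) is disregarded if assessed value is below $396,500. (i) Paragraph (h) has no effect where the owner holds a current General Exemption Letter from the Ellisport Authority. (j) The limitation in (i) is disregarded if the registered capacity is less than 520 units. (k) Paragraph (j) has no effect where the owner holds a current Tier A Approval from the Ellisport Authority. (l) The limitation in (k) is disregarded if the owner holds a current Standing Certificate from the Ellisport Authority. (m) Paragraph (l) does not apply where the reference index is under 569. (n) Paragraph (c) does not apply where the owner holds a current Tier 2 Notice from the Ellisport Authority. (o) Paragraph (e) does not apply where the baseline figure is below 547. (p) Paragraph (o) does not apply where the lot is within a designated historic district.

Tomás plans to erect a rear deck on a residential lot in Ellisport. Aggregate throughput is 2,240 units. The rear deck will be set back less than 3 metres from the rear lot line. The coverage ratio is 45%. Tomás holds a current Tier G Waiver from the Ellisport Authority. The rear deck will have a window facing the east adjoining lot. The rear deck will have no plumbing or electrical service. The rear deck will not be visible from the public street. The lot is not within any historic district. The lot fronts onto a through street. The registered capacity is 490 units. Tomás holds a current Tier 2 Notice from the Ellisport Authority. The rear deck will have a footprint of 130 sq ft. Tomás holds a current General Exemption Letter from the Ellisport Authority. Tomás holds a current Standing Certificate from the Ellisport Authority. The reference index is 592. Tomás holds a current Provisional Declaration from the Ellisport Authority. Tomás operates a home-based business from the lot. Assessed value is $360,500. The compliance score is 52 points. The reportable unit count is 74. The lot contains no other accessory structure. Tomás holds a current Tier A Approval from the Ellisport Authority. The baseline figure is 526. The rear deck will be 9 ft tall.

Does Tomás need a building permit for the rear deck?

No — exception (b) applies; Tomás does not need a building permit.

Exception (a) fails — the reportable unit count is 74, not less than 65.
Exception (b): aggregate throughput is 2,240 units, meeting the 1,960 units threshold; the lot has no other accessory structure — every condition holds. Considering the limiting provisions: (g) would limit (b) — the compliance score is 52 points, less than the 59 points limit — but (h) sets (g) aside: (h) operates against (g): assessed value is $360,500, below the $396,500 limit. (i) operates (a current General Exemption Letter is held), but is displaced by (j): (j) operates against (i): the registered capacity is 490 units, less than the 520 units limit. (k) is triggered (a current Tier A Approval is held), but is itself disapplied by (l): (l) operates against (k): a current Standing Certificate is held. (m), which would lift (l), is inapplicable — the reference index is 592, not under 569. Exception (b) stands.
Exception (c) does not apply: the rear setback is under 3 m.
Exception (d) fails — a window faces an adjoining lot.
All of (e)'s requirements are met (the structure's height is 9 ft, below the 10 ft limit; a current Provisional Declaration is held). However, paragraphs (o)–(p) must be considered: (o) is engaged — the baseline figure is 526, below the 547 limit. (p), which would lift (o), is not triggered — the lot is not in a historic district. So (e) is unavailable.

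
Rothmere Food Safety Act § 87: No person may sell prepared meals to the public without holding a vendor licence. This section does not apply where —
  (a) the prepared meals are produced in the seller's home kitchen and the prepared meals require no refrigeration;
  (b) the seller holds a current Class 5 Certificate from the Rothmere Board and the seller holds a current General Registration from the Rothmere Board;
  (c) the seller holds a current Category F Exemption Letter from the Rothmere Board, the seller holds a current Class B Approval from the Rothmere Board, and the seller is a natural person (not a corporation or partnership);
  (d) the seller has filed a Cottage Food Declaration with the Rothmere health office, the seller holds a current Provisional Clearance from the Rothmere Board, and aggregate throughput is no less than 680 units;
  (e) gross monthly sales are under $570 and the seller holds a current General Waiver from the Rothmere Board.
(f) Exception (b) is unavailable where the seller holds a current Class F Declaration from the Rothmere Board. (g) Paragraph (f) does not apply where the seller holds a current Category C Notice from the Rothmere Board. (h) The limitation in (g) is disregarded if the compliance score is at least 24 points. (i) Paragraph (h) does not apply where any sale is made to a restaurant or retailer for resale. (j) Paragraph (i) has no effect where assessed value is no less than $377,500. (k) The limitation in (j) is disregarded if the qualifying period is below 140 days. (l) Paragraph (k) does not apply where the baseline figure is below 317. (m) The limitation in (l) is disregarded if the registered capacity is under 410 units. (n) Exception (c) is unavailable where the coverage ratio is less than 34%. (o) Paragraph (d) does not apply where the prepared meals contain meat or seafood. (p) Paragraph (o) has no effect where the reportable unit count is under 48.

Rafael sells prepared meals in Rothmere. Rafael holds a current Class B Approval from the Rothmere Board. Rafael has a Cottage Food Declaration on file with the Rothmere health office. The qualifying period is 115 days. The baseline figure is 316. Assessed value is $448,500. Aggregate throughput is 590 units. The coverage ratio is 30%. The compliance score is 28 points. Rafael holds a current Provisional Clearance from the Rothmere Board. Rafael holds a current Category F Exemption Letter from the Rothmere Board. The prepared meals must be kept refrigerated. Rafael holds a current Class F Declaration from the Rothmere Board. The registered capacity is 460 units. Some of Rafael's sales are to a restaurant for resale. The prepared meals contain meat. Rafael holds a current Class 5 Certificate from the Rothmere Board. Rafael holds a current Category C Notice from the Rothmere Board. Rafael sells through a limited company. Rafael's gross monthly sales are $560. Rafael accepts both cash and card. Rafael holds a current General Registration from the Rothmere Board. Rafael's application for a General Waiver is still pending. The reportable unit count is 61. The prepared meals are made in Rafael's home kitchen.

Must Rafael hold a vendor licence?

Yes — Rafael must hold a vendor licence.

Exception (a) does not apply: the prepared meals require refrigeration.
Exception (b): a current Class 5 Certificate is held; a current General Registration is held — every condition holds. But: (f) operates — a current Class F Declaration is held. (g) operates (a current Category C Notice is held), but is set aside by (h): (h) is triggered — the compliance score is 28 points, meeting the 24 points threshold. (i) would limit (h) — some sales are to a restaurant for resale — but (j) sets (i) aside: (j) applies — assessed value is $448,500, meeting the $377,500 threshold. (k) is engaged (the qualifying period is 115 days, below the 140 days limit), but is displaced by (l): (l) operates against (k): the baseline figure is 316, below the 317 limit. (m), which would lift (l), is not engaged — the registered capacity is 460 units, not under 410 units. So (b) is unavailable.
Exception (c) requires that the seller is a natural person (not a corporation or partnership); but the seller operates through a limited company, so (c) is unavailable.
Exception (d) fails — aggregate throughput is 590 units, short of 680 units.
Exception (e) does not apply: the General Waiver is not current.
No exception displaces § 87.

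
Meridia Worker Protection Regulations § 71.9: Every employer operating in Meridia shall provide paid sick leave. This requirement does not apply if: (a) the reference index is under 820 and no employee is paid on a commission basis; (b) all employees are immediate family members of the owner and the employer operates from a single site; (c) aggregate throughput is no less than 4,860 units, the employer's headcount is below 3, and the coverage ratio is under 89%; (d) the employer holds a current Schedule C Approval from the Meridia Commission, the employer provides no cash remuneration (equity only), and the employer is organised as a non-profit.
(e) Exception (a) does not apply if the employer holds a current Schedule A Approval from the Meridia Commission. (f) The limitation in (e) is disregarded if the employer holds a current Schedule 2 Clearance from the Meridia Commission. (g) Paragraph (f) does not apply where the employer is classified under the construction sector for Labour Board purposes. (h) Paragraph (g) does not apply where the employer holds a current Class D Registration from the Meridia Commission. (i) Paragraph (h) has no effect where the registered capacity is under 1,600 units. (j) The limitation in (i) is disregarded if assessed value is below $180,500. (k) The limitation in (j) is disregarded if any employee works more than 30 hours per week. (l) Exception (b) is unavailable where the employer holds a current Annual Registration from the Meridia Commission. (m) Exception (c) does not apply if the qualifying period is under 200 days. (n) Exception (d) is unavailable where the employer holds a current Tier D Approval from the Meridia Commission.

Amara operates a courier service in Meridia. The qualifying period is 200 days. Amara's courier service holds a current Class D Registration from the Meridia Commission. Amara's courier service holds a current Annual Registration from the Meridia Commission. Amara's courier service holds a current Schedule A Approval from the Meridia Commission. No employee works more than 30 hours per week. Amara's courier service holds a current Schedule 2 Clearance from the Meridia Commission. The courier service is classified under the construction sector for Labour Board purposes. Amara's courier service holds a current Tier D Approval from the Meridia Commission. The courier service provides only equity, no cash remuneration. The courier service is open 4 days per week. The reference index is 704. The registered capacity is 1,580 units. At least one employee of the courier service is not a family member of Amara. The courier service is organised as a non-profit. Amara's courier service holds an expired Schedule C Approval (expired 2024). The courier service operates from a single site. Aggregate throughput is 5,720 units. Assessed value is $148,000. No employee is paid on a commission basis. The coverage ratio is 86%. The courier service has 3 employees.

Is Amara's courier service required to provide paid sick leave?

All of (a)'s requirements are met (the reference index is 704, under the 820 limit; no employee is paid on commission). Under paragraphs (e)–(k): (e) would limit (a) — a current Schedule A Approval is held — but (f) sets (e) aside: (f) operates against (e): a current Schedule 2 Clearance is held. (g) is engaged (the courier service is classified under the construction sector), but yields to (h): (h) is engaged — a current Class D Registration is held. (i) is engaged (the registered capacity is 1,580 units, under the 1,600 units limit), but is itself disapplied by (j): (j) operates against (i): assessed value is $148,000, below the $180,500 limit. (k) does not operate here (no employee exceeds 30 hours/week), so (j) stands. Exception (a) stands.
Exception (b) does not apply: at least one employee is not a family member.
Exception (c) requires that the employer's headcount is below 3; but the employer's headcount is 3, not below 3, so (c) is unavailable.
Exception (d) does not apply: the Schedule C Approval is not current.

No — exception (a) applies; Amara's courier service is not required to provide paid sick leave.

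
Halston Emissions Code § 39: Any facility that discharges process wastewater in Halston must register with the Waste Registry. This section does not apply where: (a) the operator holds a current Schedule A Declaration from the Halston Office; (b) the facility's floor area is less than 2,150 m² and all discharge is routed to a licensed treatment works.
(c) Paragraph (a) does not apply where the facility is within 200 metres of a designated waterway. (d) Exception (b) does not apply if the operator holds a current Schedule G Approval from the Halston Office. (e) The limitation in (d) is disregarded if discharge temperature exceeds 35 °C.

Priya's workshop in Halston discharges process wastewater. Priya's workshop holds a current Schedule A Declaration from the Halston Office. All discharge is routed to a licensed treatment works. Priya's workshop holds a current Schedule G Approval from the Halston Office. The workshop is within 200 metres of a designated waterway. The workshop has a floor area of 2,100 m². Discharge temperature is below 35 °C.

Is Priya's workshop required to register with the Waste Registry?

Exception (a)'s conditions are all satisfied: a current Schedule A Declaration is held. However, paragraph (c) must be considered: (c) operates against (a): the workshop is within 200 m of a designated waterway. So (a) is unavailable.
Exception (b): the facility's floor area is 2,100 m², less than the 2,150 m² limit; discharge is routed to a licensed treatment works — every condition holds. But: (d) operates against (b): a current Schedule G Approval is held. (e) is inapplicable (discharge temperature is below 35 °C), so (d) stands. Exception (b) does not apply.
None of the exceptions is available; § 39 applies in full.

Yes — Priya's workshop must register with the Waste Registry.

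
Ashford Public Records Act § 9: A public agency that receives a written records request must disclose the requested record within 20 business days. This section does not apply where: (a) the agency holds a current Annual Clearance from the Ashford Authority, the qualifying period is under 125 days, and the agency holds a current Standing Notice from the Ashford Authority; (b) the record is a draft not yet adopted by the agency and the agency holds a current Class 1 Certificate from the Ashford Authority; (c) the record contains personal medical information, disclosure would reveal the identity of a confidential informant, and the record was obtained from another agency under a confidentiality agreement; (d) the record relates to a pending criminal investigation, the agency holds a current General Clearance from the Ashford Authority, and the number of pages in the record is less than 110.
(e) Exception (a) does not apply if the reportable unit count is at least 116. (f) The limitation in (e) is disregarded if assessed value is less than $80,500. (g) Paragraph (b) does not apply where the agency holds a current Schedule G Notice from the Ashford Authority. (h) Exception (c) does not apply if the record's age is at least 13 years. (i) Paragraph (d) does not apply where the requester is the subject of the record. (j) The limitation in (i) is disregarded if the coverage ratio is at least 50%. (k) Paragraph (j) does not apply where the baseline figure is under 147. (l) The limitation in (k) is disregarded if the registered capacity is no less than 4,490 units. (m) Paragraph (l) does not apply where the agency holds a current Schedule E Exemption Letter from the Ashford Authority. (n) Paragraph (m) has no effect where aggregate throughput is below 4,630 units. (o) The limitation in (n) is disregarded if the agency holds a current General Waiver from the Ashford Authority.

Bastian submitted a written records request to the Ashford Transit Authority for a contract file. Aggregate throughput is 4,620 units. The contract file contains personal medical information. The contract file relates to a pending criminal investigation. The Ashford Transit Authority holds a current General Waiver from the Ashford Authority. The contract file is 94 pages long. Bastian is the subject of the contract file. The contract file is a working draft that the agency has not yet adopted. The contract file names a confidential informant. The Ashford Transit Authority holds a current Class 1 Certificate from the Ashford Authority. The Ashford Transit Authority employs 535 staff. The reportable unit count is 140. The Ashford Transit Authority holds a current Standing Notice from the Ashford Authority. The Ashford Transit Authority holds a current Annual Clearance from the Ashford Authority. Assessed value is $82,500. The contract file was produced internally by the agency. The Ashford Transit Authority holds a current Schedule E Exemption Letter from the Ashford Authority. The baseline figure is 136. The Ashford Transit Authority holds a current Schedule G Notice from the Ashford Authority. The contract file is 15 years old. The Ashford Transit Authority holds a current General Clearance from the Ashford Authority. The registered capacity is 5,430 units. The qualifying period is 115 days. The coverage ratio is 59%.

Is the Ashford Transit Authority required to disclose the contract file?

Yes — the Ashford Transit Authority must disclose the contract file.

Exception (a)'s conditions are all satisfied: a current Annual Clearance is held; the qualifying period is 115 days, under the 125 days limit; a current Standing Notice is held. However, paragraphs (e)–(f) must be considered: (e) operates against (a): the reportable unit count is 140, meeting the 116 threshold. (f), which would lift (e), is not triggered — assessed value is $82,500, not less than $80,500. (a) is therefore removed.
Exception (b)'s conditions are all satisfied: the contract file is an unadopted draft; a current Class 1 Certificate is held. Turning to paragraph (g): (g) operates against (b): a current Schedule G Notice is held. So (b) is unavailable.
Exception (c) fails — the contract file was produced internally.
All of (d)'s requirements are met (the contract file relates to a pending investigation; a current General Clearance is held; the number of pages in the record is 94, less than the 110 limit). But: (i) operates against (d): Bastian is the subject of the contract file. (j) is triggered (the coverage ratio is 59%, meeting the 50% threshold), but is overridden by (k): (k) is triggered — the baseline figure is 136, under the 147 limit. (l) is triggered (the registered capacity is 5,430 units, meeting the 4,490 units threshold), but is itself disapplied by (m): (m) operates against (l): a current Schedule E Exemption Letter is held. (n) is triggered (aggregate throughput is 4,620 units, below the 4,630 units limit), but is overridden by (o): (o) is engaged — a current General Waiver is held. Exception (d) does not apply.
No exception applies. The general rule governs.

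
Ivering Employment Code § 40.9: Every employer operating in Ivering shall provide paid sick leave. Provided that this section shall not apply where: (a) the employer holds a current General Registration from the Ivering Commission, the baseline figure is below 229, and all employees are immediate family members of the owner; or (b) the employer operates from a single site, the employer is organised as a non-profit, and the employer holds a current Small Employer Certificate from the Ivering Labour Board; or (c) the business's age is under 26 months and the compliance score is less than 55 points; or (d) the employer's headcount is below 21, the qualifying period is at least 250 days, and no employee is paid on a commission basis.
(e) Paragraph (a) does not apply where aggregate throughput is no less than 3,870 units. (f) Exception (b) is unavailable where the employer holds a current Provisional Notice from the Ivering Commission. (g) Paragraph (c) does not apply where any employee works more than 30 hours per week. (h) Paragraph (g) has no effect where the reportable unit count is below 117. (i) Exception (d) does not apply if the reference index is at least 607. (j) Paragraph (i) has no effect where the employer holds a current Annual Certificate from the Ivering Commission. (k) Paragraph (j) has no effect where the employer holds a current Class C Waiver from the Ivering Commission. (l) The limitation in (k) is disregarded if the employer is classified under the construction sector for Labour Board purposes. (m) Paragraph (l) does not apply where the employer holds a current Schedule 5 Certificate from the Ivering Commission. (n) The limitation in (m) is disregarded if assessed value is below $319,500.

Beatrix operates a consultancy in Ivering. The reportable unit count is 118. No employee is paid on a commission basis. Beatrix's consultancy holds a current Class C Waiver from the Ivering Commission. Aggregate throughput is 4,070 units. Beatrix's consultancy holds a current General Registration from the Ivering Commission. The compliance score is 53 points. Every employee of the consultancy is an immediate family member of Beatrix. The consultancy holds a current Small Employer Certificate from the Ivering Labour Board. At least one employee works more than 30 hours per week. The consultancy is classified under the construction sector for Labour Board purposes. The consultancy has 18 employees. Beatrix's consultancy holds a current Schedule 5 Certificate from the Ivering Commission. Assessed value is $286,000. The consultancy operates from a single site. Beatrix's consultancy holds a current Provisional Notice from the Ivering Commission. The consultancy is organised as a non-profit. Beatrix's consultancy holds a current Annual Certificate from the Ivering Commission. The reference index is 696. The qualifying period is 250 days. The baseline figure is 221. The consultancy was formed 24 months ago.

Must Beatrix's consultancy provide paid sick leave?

No — exception (d) applies; Beatrix's consultancy is not required to provide paid sick leave.

Exception (a)'s conditions are all satisfied: a current General Registration is held; the baseline figure is 221, below the 229 limit; every employee is an immediate family member. Turning to paragraph (e): (e) is engaged — aggregate throughput is 4,070 units, meeting the 3,870 units threshold. (a) is therefore removed.
Exception (b) is satisfied on its face — the employer operates from a single site; the employer is a non-profit; a current Small Employer Certificate is held. But: (f) operates — a current Provisional Notice is held. (b) is therefore removed.
All of (c)'s requirements are met (the business's age is 24 months, under the 26 months limit; the compliance score is 53 points, less than the 55 points limit). Turning to paragraphs (g)–(h): (g) is triggered — at least one employee exceeds 30 hours/week. (h), which would lift (g), is not engaged — the reportable unit count is 118, not below 117. So (c) is unavailable.
All of (d)'s requirements are met (the employer's headcount is 18, below the 21 limit; the qualifying period is 250 days, meeting the 250 days threshold; no employee is paid on commission). As to paragraphs (i)–(n): (i) would limit (d) — the reference index is 696, meeting the 607 threshold — but (j) sets (i) aside: (j) is triggered — a current Annual Certificate is held. (k) is triggered (a current Class C Waiver is held), but is itself disapplied by (l): (l) operates against (k): the consultancy is classified under the construction sector. (m) is triggered (a current Schedule 5 Certificate is held), but yields to (n): (n) operates against (m): assessed value is $286,000, below the $319,500 limit. (d) remains available.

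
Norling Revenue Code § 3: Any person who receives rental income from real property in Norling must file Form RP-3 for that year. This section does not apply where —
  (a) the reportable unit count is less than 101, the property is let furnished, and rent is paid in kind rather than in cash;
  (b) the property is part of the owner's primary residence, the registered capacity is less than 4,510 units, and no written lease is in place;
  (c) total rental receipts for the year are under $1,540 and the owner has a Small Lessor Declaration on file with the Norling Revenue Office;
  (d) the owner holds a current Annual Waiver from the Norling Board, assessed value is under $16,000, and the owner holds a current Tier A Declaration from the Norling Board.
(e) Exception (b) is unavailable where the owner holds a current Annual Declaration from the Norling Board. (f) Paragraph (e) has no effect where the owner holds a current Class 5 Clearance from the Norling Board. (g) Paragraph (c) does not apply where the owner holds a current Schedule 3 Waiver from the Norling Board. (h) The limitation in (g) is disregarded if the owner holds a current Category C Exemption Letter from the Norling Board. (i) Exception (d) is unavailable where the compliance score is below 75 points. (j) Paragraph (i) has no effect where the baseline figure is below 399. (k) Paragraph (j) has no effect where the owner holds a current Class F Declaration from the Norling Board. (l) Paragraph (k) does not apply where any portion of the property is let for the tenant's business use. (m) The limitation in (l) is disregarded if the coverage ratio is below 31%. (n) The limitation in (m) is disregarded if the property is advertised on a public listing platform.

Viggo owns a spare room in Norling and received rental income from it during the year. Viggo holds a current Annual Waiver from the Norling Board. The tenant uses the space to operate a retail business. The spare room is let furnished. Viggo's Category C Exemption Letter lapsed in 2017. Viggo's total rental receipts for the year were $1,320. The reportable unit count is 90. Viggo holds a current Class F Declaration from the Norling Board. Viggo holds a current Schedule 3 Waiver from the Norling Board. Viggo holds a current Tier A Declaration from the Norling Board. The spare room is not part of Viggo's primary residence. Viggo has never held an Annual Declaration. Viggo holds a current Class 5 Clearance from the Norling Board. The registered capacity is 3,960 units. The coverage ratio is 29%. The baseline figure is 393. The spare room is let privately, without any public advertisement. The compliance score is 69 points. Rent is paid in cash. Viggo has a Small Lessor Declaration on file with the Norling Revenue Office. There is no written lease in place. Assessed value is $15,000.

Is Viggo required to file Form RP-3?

Yes — Viggo must file Form RP-3.

Exception (a) does not apply: rent is paid in cash.
Exception (b) fails — the spare room is not part of the primary residence.
Exception (c): total rental receipts for the year are $1,320, under the $1,540 limit; a Small Lessor Declaration is on file — every condition holds. But applying paragraphs (g)–(h): (g) operates against (c): a current Schedule 3 Waiver is held. (h) is not triggered (the Category C Exemption Letter is not current), so (g) stands. So (c) is unavailable.
All of (d)'s requirements are met (a current Annual Waiver is held; assessed value is $15,000, under the $16,000 limit; a current Tier A Declaration is held). But: (i) operates against (d): the compliance score is 69 points, below the 75 points limit. (j) would limit (i) — the baseline figure is 393, below the 399 limit — but (k) sets (j) aside: (k) operates against (j): a current Class F Declaration is held. (l) is engaged (the space is let for business use), but is itself disapplied by (m): (m) operates against (l): the coverage ratio is 29%, below the 31% limit. (n), which would lift (m), is inapplicable — the property is let privately without advertisement. Exception (d) does not apply.
No exception is made out. Viggo falls within the general rule.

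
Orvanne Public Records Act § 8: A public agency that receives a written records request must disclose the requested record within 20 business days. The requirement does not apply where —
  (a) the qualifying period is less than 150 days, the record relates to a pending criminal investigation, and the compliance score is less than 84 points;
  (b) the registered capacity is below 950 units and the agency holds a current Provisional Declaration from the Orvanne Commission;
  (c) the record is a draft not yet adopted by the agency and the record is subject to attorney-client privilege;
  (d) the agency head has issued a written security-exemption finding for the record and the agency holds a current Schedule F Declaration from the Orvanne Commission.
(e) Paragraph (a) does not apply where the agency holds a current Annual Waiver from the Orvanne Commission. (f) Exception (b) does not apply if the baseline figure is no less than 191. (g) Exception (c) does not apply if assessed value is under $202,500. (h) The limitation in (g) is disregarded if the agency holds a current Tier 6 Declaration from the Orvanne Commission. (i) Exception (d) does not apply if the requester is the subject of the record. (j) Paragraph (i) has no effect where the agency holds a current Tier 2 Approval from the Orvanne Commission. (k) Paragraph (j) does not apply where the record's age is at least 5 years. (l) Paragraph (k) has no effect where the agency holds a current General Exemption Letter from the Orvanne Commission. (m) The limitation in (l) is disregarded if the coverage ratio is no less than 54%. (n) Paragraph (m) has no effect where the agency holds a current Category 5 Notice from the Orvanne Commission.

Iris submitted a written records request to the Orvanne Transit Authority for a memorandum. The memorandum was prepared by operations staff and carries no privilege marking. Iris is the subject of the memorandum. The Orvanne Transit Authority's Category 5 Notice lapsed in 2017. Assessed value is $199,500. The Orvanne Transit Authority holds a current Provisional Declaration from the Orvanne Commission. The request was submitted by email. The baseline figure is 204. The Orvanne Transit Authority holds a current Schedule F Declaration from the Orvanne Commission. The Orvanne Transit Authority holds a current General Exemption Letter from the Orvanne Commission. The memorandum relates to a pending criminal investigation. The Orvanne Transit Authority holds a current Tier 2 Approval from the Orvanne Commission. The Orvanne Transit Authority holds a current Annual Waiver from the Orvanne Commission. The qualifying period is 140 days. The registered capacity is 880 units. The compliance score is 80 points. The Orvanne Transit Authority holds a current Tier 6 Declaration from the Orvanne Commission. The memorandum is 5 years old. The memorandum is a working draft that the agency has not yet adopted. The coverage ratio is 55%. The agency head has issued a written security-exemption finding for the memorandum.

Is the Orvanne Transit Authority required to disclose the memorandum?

All of (a)'s requirements are met (the qualifying period is 140 days, less than the 150 days limit; the memorandum relates to a pending investigation; the compliance score is 80 points, less than the 84 points limit). However, paragraph (e) must be considered: (e) applies — a current Annual Waiver is held. So (a) is unavailable.
All of (b)'s requirements are met (the registered capacity is 880 units, below the 950 units limit; a current Provisional Declaration is held). But applying paragraph (f): (f) is engaged — the baseline figure is 204, meeting the 191 threshold. (b) is therefore removed.
Exception (c) requires that the record is subject to attorney-client privilege; but the memorandum carries no privilege marking, so (c) is unavailable.
Exception (d)'s conditions are all satisfied: a written security-exemption finding has been issued; a current Schedule F Declaration is held. However, paragraphs (i)–(n) must be considered: (i) applies — Iris is the subject of the memorandum. (j) would limit (i) — a current Tier 2 Approval is held — but (k) sets (j) aside: (k) is engaged — the record's age is 5 years, meeting the 5 years threshold. (l) would limit (k) — a current General Exemption Letter is held — but (m) sets (l) aside: (m) operates against (l): the coverage ratio is 55%, meeting the 54% threshold. (n), which would lift (m), is not triggered — the Category 5 Notice is not current. Exception (d) does not apply.
No exception applies. The general rule governs.

Yes — the Orvanne Transit Authority must disclose the memorandum.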